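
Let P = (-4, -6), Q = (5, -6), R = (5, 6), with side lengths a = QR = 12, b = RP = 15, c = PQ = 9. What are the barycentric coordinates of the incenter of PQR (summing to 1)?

The incenter has barycentric coordinates proportional to the opposite side lengths: (12 : 15 : 9).
Normalizing by 12+15+9 = 36 gives (1/3, 5/12, 1/4).

(1/3, 5/12, 1/4)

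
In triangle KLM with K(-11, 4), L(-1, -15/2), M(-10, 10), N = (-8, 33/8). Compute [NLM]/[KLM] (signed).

[KLM] = ½·((-11)·(-15/2−10) + (-1)·(10−4) + (-10)·(4−(-15/2))) = ½·(385/2 − 6 − 115) = 143/4.
[NLM] = ½·((-8)·(-15/2−10) + (-1)·(10−(33/8)) + (-10)·(33/8−(-15/2))) = ½·(140 − 47/8 − 465/4) = 143/16, so the ratio is (143/16)/(143/4) = 1/4.

1/4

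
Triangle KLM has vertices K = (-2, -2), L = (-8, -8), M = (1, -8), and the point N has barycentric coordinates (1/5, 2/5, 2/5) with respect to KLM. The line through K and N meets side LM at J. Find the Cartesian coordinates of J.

(-7/2, -8)

Line KN meets LM where the K-coordinate vanishes; zeroing N's K-weight and renormalizing leaves L, M-weights 2/5 : 2/5 → (1/2, 1/2).
So J = (1/2)·L + (1/2)·M = (-7/2, -8).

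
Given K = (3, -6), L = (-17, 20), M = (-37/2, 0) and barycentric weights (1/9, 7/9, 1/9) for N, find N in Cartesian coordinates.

N = (1/9)·K + (7/9)·L + (1/9)·M.
x-coordinate: (1/9)·3 + (7/9)·(-17) + (1/9)·(-37/2) = -269/18.
y-coordinate: (1/9)·(-6) + (7/9)·20 + (1/9)·0 = 134/9.

(-269/18, 134/9)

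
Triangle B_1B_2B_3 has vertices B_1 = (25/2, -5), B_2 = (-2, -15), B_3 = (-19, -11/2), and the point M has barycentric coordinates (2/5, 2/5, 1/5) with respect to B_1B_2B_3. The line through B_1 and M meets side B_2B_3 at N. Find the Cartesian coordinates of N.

Line B_1M meets B_2B_3 where the B_1-coordinate vanishes; zeroing M's B_1-weight and renormalizing leaves B_2, B_3-weights 2/5 : 1/5 → (2/3, 1/3).
So N = (2/3)·B_2 + (1/3)·B_3 = (-23/3, -71/6).

(-23/3, -71/6)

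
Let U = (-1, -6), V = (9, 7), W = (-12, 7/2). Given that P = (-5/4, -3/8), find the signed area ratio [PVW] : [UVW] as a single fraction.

[UVW] = ½·((-1)·(7−(7/2)) + 9·(7/2−(-6)) + (-12)·(-6−7)) = ½·(-7/2 + 171/2 + 156) = 119.
[PVW] = ½·((-5/4)·(7−(7/2)) + 9·(7/2−(-3/8)) + (-12)·(-3/8−7)) = ½·(-35/8 + 279/8 + 177/2) = 119/2, so the ratio is (119/2)/119 = 1/2.

1/2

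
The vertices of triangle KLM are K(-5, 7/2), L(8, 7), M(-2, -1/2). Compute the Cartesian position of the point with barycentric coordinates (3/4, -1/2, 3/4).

(-37/4, -5/4)

N = (3/4)·K + (-1/2)·L + (3/4)·M.
x-coordinate: (3/4)·(-5) + (-1/2)·8 + (3/4)·(-2) = -37/4.
y-coordinate: (3/4)·(7/2) + (-1/2)·7 + (3/4)·(-1/2) = -5/4.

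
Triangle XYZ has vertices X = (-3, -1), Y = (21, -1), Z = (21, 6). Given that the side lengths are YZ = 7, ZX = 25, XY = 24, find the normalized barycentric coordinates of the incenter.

The incenter has barycentric coordinates proportional to the opposite side lengths: (7 : 25 : 24).
Normalizing by 7+25+24 = 56 gives (1/8, 25/56, 3/7).

(1/8, 25/56, 3/7)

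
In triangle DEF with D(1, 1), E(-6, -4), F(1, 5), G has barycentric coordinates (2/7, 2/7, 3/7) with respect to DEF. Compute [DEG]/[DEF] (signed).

3/7

The signed ratio [DEG]/[DEF] equals the barycentric coordinate of G at vertex F, which is 3/7.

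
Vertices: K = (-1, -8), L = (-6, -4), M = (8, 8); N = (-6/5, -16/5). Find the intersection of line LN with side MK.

Barycentric coordinates of N with respect to KLM: (2/5, 2/5, 1/5).
On side MK the L-coordinate is zero; dropping N's L-weight 2/5 and renormalizing the remaining 1/5 : 2/5 gives weights 1/3, 2/3 on M, K.
J = (1/3)·(8, 8) + (2/3)·(-1, -8) = (2, -8/3).

(2, -8/3)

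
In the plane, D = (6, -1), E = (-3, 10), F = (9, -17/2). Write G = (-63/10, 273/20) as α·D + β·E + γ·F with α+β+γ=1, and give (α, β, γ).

(-1/2, 7/5, 1/10)

Signed area of the reference triangle: [DEF] = ½·(6·(10−(-17/2)) + (-3)·(-17/2−(-1)) + 9·(-1−10)) = ½·(111 + 45/2 − 99) = 69/4.
[GEF] = ½·((-63/10)·(10−(-17/2)) + (-3)·(-17/2−(273/20)) + 9·(273/20−10)) = ½·(-2331/20 + 1329/20 + 657/20) = -69/8, so the D-coordinate is (-69/8)/(69/4) = -1/2.
[DGF] = ½·(6·(273/20−(-17/2)) + (-63/10)·(-17/2−(-1)) + 9·(-1−(273/20))) = ½·(1329/10 + 189/4 − 2637/20) = 483/20, so the E-coordinate is 7/5.
[DEG] = ½·(6·(10−(273/20)) + (-3)·(273/20−(-1)) + (-63/10)·(-1−10)) = ½·(-219/10 − 879/20 + 693/10) = 69/40, so the F-coordinate is 1/10.
Check: -1/2 + 7/5 + 1/10 = 1.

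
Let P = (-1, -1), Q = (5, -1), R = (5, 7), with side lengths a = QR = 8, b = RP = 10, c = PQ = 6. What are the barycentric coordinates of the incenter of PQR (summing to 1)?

(1/3, 5/12, 1/4)

The incenter has barycentric coordinates proportional to the opposite side lengths: (8 : 10 : 6).
Normalizing by 8+10+6 = 24 gives (1/3, 5/12, 1/4).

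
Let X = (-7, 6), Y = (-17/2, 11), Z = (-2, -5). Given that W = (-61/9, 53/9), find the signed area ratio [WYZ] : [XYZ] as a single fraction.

[XYZ] = ½·((-7)·(11−(-5)) + (-17/2)·(-5−6) + (-2)·(6−11)) = ½·(-112 + 187/2 + 10) = -17/4.
[WYZ] = ½·((-61/9)·(11−(-5)) + (-17/2)·(-5−(53/9)) + (-2)·(53/9−11)) = ½·(-976/9 + 833/9 + 92/9) = -17/6, so the ratio is (-17/6)/(-17/4) = 2/3.

2/3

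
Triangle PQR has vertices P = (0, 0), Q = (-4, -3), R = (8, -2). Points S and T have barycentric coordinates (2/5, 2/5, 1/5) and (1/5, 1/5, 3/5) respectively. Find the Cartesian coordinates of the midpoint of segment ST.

Barycentric coordinates of the midpoint are the average: (3/10, 3/10, 2/5).
Converting: (3/10)·P + (3/10)·Q + (2/5)·R = (2, -17/10).

(2, -17/10)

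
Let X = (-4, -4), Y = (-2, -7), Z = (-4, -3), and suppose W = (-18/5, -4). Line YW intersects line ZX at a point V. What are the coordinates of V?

(-4, -13/4)

Barycentric coordinates of W with respect to XYZ: (1/5, 1/5, 3/5).
On side ZX the Y-coordinate is zero; dropping W's Y-weight 1/5 and renormalizing the remaining 3/5 : 1/5 gives weights 3/4, 1/4 on Z, X.
V = (3/4)·(-4, -3) + (1/4)·(-4, -4) = (-4, -13/4).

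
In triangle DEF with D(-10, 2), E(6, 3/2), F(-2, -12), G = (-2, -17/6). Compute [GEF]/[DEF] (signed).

[DEF] = ½·((-10)·(3/2−(-12)) + 6·(-12−2) + (-2)·(2−(3/2))) = ½·(-135 − 84 − 1) = -110.
[GEF] = ½·((-2)·(3/2−(-12)) + 6·(-12−(-17/6)) + (-2)·(-17/6−(3/2))) = ½·(-27 − 55 + 26/3) = -110/3, so the ratio is (-110/3)/(-110) = 1/3.

1/3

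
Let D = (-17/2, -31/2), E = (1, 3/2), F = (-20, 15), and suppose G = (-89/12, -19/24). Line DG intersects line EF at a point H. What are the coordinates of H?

(-55/8, 105/16)

Barycentric coordinates of G with respect to DEF: (1/3, 5/12, 1/4).
On side EF the D-coordinate is zero; dropping G's D-weight 1/3 and renormalizing the remaining 5/12 : 1/4 gives weights 5/8, 3/8 on E, F.
H = (5/8)·(1, 3/2) + (3/8)·(-20, 15) = (-55/8, 105/16).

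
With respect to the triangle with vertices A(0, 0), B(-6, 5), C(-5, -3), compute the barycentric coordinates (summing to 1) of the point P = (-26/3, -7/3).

(-2/3, 1/3, 4/3)

Signed area of the reference triangle: [ABC] = ½·(0·(5−(-3)) + (-6)·(-3−0) + (-5)·(0−5)) = ½·(0 + 18 + 25) = 43/2.
[PBC] = ½·((-26/3)·(5−(-3)) + (-6)·(-3−(-7/3)) + (-5)·(-7/3−5)) = ½·(-208/3 + 4 + 110/3) = -43/3, so the A-coordinate is (-43/3)/(43/2) = -2/3.
[APC] = ½·(0·(-7/3−(-3)) + (-26/3)·(-3−0) + (-5)·(0−(-7/3))) = ½·(0 + 26 − 35/3) = 43/6, so the B-coordinate is 1/3.
[ABP] = ½·(0·(5−(-7/3)) + (-6)·(-7/3−0) + (-26/3)·(0−5)) = ½·(0 + 14 + 130/3) = 86/3, so the C-coordinate is 4/3.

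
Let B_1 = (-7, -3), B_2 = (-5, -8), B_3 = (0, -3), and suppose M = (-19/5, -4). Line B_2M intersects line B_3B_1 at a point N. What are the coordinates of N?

Barycentric coordinates of M with respect to B_1B_2B_3: (2/5, 1/5, 2/5).
On side B_3B_1 the B_2-coordinate is zero; dropping M's B_2-weight 1/5 and renormalizing the remaining 2/5 : 2/5 gives weights 1/2, 1/2 on B_3, B_1.
N = (1/2)·(0, -3) + (1/2)·(-7, -3) = (-7/2, -3).

(-7/2, -3)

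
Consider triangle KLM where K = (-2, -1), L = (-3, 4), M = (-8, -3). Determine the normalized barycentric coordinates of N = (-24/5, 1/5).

(1/5, 2/5, 2/5)

Signed area of the reference triangle: [KLM] = ½·((-2)·(4−(-3)) + (-3)·(-3−(-1)) + (-8)·(-1−4)) = ½·(-14 + 6 + 40) = 16.
[NLM] = ½·((-24/5)·(4−(-3)) + (-3)·(-3−(1/5)) + (-8)·(1/5−4)) = ½·(-168/5 + 48/5 + 152/5) = 16/5, so the K-coordinate is (16/5)/16 = 1/5.
[KNM] = ½·((-2)·(1/5−(-3)) + (-24/5)·(-3−(-1)) + (-8)·(-1−(1/5))) = ½·(-32/5 + 48/5 + 48/5) = 32/5, so the L-coordinate is 2/5.
[KLN] = ½·((-2)·(4−(1/5)) + (-3)·(1/5−(-1)) + (-24/5)·(-1−4)) = ½·(-38/5 − 18/5 + 24) = 32/5, so the M-coordinate is 2/5.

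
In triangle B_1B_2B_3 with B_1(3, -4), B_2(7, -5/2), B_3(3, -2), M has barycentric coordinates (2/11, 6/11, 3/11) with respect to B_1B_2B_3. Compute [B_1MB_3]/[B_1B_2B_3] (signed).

6/11

The signed ratio [B_1MB_3]/[B_1B_2B_3] equals the barycentric coordinate of M at vertex B_2, which is 6/11.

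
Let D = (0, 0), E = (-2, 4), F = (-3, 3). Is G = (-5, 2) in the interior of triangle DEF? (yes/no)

Barycentric coordinates of G: (-1/6, -3/2, 8/3).
The three coordinates are negative, negative, positive; a point is interior exactly when all three are positive.

no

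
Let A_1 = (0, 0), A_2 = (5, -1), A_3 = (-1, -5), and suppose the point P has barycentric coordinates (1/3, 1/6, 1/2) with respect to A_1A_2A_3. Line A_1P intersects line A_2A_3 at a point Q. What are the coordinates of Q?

Line A_1P meets A_2A_3 where the A_1-coordinate vanishes; zeroing P's A_1-weight and renormalizing leaves A_2, A_3-weights 1/6 : 1/2 → (1/4, 3/4).
So Q = (1/4)·A_2 + (3/4)·A_3 = (1/2, -4).

(1/2, -4)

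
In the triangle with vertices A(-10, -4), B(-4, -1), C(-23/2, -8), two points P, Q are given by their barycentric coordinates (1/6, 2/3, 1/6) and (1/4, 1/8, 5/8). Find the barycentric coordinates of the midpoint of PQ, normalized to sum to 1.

(5/24, 19/48, 19/48)

Since both coordinate triples sum to 1, the midpoint's barycentrics are the componentwise average.
(1/6+1/4)/2 = 5/24; similarly 19/48 and 19/48.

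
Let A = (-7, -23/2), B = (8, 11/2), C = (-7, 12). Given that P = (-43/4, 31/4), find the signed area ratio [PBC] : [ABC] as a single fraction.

[ABC] = ½·((-7)·(11/2−12) + 8·(12−(-23/2)) + (-7)·(-23/2−(11/2))) = ½·(91/2 + 188 + 119) = 705/4.
[PBC] = ½·((-43/4)·(11/2−12) + 8·(12−(31/4)) + (-7)·(31/4−(11/2))) = ½·(559/8 + 34 − 63/4) = 705/16, so the ratio is (705/16)/(705/4) = 1/4.

1/4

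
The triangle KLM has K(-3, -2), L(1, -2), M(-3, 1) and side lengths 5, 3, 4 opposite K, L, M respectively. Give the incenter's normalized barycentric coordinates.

(5/12, 1/4, 1/3)

The incenter has barycentric coordinates proportional to the opposite side lengths: (5 : 3 : 4).
Normalizing by 5+3+4 = 12 gives (5/12, 1/4, 1/3).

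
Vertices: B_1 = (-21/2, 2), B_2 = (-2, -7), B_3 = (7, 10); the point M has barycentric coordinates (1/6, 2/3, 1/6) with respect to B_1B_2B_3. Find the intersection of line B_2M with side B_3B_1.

(-7/4, 6)

Line B_2M meets B_3B_1 where the B_2-coordinate vanishes; zeroing M's B_2-weight and renormalizing leaves B_3, B_1-weights 1/6 : 1/6 → (1/2, 1/2).
So N = (1/2)·B_3 + (1/2)·B_1 = (-7/4, 6).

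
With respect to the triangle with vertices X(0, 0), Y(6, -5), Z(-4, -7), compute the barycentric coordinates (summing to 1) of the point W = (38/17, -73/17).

Signed area of the reference triangle: [XYZ] = ½·(0·(-5−(-7)) + 6·(-7−0) + (-4)·(0−(-5))) = ½·(0 − 42 − 20) = -31.
[WYZ] = ½·((38/17)·(-5−(-7)) + 6·(-7−(-73/17)) + (-4)·(-73/17−(-5))) = ½·(76/17 − 276/17 − 48/17) = -124/17, so the X-coordinate is (-124/17)/(-31) = 4/17.
[XWZ] = ½·(0·(-73/17−(-7)) + (38/17)·(-7−0) + (-4)·(0−(-73/17))) = ½·(0 − 266/17 − 292/17) = -279/17, so the Y-coordinate is 9/17.
[XYW] = ½·(0·(-5−(-73/17)) + 6·(-73/17−0) + (38/17)·(0−(-5))) = ½·(0 − 438/17 + 190/17) = -124/17, so the Z-coordinate is 4/17.

(4/17, 9/17, 4/17)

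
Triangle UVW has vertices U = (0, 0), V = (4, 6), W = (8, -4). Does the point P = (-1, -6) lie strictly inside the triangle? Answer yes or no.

no

Barycentric coordinates of P: (49/32, -13/16, 9/32).
The three coordinates are positive, negative, positive; a point is interior exactly when all three are positive.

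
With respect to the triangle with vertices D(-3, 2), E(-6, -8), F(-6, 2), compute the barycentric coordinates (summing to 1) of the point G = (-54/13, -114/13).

Signed area of the reference triangle: [DEF] = ½·((-3)·(-8−2) + (-6)·(2−2) + (-6)·(2−(-8))) = ½·(30 + 0 − 60) = -15.
[GEF] = ½·((-54/13)·(-8−2) + (-6)·(2−(-114/13)) + (-6)·(-114/13−(-8))) = ½·(540/13 − 840/13 + 60/13) = -120/13, so the D-coordinate is (-120/13)/(-15) = 8/13.
[DGF] = ½·((-3)·(-114/13−2) + (-54/13)·(2−2) + (-6)·(2−(-114/13))) = ½·(420/13 + 0 − 840/13) = -210/13, so the E-coordinate is 14/13.
[DEG] = ½·((-3)·(-8−(-114/13)) + (-6)·(-114/13−2) + (-54/13)·(2−(-8))) = ½·(-30/13 + 840/13 − 540/13) = 135/13, so the F-coordinate is -9/13.
Check: 8/13 + 14/13 − 9/13 = 1.

(8/13, 14/13, -9/13)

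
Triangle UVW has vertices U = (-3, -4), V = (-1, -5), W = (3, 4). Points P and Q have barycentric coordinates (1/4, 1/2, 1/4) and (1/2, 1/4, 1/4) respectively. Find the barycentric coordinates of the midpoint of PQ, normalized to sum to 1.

(3/8, 3/8, 1/4)

Since both coordinate triples sum to 1, the midpoint's barycentrics are the componentwise average.
(1/4+1/2)/2 = 3/8; similarly 3/8 and 1/4.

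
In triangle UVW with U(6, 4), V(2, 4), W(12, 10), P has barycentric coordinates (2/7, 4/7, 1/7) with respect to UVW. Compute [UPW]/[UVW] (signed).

The signed ratio [UPW]/[UVW] equals the barycentric coordinate of P at vertex V, which is 4/7.

4/7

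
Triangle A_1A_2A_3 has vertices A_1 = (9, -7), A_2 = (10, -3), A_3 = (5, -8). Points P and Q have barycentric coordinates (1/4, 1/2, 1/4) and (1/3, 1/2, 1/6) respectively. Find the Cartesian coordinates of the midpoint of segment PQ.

(26/3, -125/24)

Barycentric coordinates of the midpoint are the average: (7/24, 1/2, 5/24).
Converting: (7/24)·A_1 + (1/2)·A_2 + (5/24)·A_3 = (26/3, -125/24).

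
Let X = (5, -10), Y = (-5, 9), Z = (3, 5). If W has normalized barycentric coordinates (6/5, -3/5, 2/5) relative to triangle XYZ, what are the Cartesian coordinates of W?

W = (6/5)·X + (-3/5)·Y + (2/5)·Z.
x-coordinate: (6/5)·5 + (-3/5)·(-5) + (2/5)·3 = 51/5.
y-coordinate: (6/5)·(-10) + (-3/5)·9 + (2/5)·5 = -77/5.

(51/5, -77/5)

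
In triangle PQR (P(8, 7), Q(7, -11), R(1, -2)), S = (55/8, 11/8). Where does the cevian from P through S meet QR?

(5, -8)

Barycentric coordinates of S with respect to PQR: (5/8, 1/4, 1/8).
On side QR the P-coordinate is zero; dropping S's P-weight 5/8 and renormalizing the remaining 1/4 : 1/8 gives weights 2/3, 1/3 on Q, R.
T = (2/3)·(7, -11) + (1/3)·(1, -2) = (5, -8).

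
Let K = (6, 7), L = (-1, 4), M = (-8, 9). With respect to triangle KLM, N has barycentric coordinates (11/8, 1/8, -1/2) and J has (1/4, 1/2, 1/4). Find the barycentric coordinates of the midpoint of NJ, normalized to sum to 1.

Since both coordinate triples sum to 1, the midpoint's barycentrics are the componentwise average.
(11/8+1/4)/2 = 13/16; similarly 5/16 and -1/8.

(13/16, 5/16, -1/8)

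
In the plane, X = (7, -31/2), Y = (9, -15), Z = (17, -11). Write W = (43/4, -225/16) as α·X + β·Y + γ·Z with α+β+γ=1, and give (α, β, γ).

Signed area of the reference triangle: [XYZ] = ½·(7·(-15−(-11)) + 9·(-11−(-31/2)) + 17·(-31/2−(-15))) = ½·(-28 + 81/2 − 17/2) = 2.
[WYZ] = ½·((43/4)·(-15−(-11)) + 9·(-11−(-225/16)) + 17·(-225/16−(-15))) = ½·(-43 + 441/16 + 255/16) = 1/4, so the X-coordinate is (1/4)/2 = 1/8.
[XWZ] = ½·(7·(-225/16−(-11)) + (43/4)·(-11−(-31/2)) + 17·(-31/2−(-225/16))) = ½·(-343/16 + 387/8 − 391/16) = 5/4, so the Y-coordinate is 5/8.
[XYW] = ½·(7·(-15−(-225/16)) + 9·(-225/16−(-31/2)) + (43/4)·(-31/2−(-15))) = ½·(-105/16 + 207/16 − 43/8) = 1/2, so the Z-coordinate is 1/4.

(1/8, 5/8, 1/4)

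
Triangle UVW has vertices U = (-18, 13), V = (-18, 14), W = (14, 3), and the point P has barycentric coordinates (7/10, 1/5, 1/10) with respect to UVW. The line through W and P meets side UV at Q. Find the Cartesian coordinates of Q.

Line WP meets UV where the W-coordinate vanishes; zeroing P's W-weight and renormalizing leaves U, V-weights 7/10 : 1/5 → (7/9, 2/9).
So Q = (7/9)·U + (2/9)·V = (-18, 119/9).

(-18, 119/9)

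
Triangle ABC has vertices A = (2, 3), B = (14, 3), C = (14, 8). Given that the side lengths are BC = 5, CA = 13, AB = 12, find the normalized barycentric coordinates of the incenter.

The incenter has barycentric coordinates proportional to the opposite side lengths: (5 : 13 : 12).
Normalizing by 5+13+12 = 30 gives (1/6, 13/30, 2/5).

(1/6, 13/30, 2/5)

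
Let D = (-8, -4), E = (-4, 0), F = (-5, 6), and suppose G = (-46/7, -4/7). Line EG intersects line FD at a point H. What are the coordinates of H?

Barycentric coordinates of G with respect to DEF: (4/7, 1/7, 2/7).
On side FD the E-coordinate is zero; dropping G's E-weight 1/7 and renormalizing the remaining 2/7 : 4/7 gives weights 1/3, 2/3 on F, D.
H = (1/3)·(-5, 6) + (2/3)·(-8, -4) = (-7, -2/3).

(-7, -2/3)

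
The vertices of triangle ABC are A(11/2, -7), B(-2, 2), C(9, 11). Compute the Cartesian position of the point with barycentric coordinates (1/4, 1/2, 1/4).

P = (1/4)·A + (1/2)·B + (1/4)·C.
x-coordinate: (1/4)·(11/2) + (1/2)·(-2) + (1/4)·9 = 21/8.
y-coordinate: (1/4)·(-7) + (1/2)·2 + (1/4)·11 = 2.

(21/8, 2)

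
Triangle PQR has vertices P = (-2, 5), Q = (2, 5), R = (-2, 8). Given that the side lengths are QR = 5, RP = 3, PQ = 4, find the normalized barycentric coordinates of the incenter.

(5/12, 1/4, 1/3)

The incenter has barycentric coordinates proportional to the opposite side lengths: (5 : 3 : 4).
Normalizing by 5+3+4 = 12 gives (5/12, 1/4, 1/3).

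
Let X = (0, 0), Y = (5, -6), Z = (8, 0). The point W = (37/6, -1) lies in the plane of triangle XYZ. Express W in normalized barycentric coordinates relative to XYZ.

Signed area of the reference triangle: [XYZ] = ½·(0·(-6−0) + 5·(0−0) + 8·(0−(-6))) = ½·(0 + 0 + 48) = 24.
[WYZ] = ½·((37/6)·(-6−0) + 5·(0−(-1)) + 8·(-1−(-6))) = ½·(-37 + 5 + 40) = 4, so the X-coordinate is 4/24 = 1/6.
[XWZ] = ½·(0·(-1−0) + (37/6)·(0−0) + 8·(0−(-1))) = ½·(0 + 0 + 8) = 4, so the Y-coordinate is 1/6.
[XYW] = ½·(0·(-6−(-1)) + 5·(-1−0) + (37/6)·(0−(-6))) = ½·(0 − 5 + 37) = 16, so the Z-coordinate is 2/3.

(1/6, 1/6, 2/3)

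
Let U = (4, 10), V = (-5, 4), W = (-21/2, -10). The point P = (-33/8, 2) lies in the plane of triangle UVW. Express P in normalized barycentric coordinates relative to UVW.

Signed area of the reference triangle: [UVW] = ½·(4·(4−(-10)) + (-5)·(-10−10) + (-21/2)·(10−4)) = ½·(56 + 100 − 63) = 93/2.
[PVW] = ½·((-33/8)·(4−(-10)) + (-5)·(-10−2) + (-21/2)·(2−4)) = ½·(-231/4 + 60 + 21) = 93/8, so the U-coordinate is (93/8)/(93/2) = 1/4.
[UPW] = ½·(4·(2−(-10)) + (-33/8)·(-10−10) + (-21/2)·(10−2)) = ½·(48 + 165/2 − 84) = 93/4, so the V-coordinate is 1/2.
[UVP] = ½·(4·(4−2) + (-5)·(2−10) + (-33/8)·(10−4)) = ½·(8 + 40 − 99/4) = 93/8, so the W-coordinate is 1/4.

(1/4, 1/2, 1/4)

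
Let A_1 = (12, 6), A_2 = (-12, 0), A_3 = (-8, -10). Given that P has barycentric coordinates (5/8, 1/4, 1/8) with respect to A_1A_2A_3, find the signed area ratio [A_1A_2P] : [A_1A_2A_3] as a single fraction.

1/8

The signed ratio [A_1A_2P]/[A_1A_2A_3] equals the barycentric coordinate of P at vertex A_3, which is 1/8.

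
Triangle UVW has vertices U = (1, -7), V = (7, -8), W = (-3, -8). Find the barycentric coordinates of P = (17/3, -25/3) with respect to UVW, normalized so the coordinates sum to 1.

Signed area of the reference triangle: [UVW] = ½·(1·(-8−(-8)) + 7·(-8−(-7)) + (-3)·(-7−(-8))) = ½·(0 − 7 − 3) = -5.
[PVW] = ½·((17/3)·(-8−(-8)) + 7·(-8−(-25/3)) + (-3)·(-25/3−(-8))) = ½·(0 + 7/3 + 1) = 5/3, so the U-coordinate is (5/3)/(-5) = -1/3.
[UPW] = ½·(1·(-25/3−(-8)) + (17/3)·(-8−(-7)) + (-3)·(-7−(-25/3))) = ½·(-1/3 − 17/3 − 4) = -5, so the V-coordinate is 1.
[UVP] = ½·(1·(-8−(-25/3)) + 7·(-25/3−(-7)) + (17/3)·(-7−(-8))) = ½·(1/3 − 28/3 + 17/3) = -5/3, so the W-coordinate is 1/3.
Check: -1/3 + 1 + 1/3 = 1.

(-1/3, 1, 1/3)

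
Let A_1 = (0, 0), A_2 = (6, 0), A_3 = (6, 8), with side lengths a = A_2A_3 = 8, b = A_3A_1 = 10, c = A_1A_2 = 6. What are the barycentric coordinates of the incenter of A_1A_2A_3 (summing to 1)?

(1/3, 5/12, 1/4)

The incenter has barycentric coordinates proportional to the opposite side lengths: (8 : 10 : 6).
Normalizing by 8+10+6 = 24 gives (1/3, 5/12, 1/4).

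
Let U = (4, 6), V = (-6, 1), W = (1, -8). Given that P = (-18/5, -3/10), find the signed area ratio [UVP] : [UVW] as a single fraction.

[UVW] = ½·(4·(1−(-8)) + (-6)·(-8−6) + 1·(6−1)) = ½·(36 + 84 + 5) = 125/2.
[UVP] = ½·(4·(1−(-3/10)) + (-6)·(-3/10−6) + (-18/5)·(6−1)) = ½·(26/5 + 189/5 − 18) = 25/2, so the ratio is (25/2)/(125/2) = 1/5.

1/5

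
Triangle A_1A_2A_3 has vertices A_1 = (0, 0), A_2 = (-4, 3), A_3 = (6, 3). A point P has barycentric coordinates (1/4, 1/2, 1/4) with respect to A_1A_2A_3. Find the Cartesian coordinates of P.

(-1/2, 9/4)

P = (1/4)·A_1 + (1/2)·A_2 + (1/4)·A_3.
x-coordinate: (1/4)·0 + (1/2)·(-4) + (1/4)·6 = -1/2.
y-coordinate: (1/4)·0 + (1/2)·3 + (1/4)·3 = 9/4.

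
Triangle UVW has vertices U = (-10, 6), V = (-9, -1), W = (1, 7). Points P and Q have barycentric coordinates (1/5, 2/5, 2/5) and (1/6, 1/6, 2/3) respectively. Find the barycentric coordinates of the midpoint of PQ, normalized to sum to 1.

(11/60, 17/60, 8/15)

Since both coordinate triples sum to 1, the midpoint's barycentrics are the componentwise average.
(1/5+1/6)/2 = 11/60; similarly 17/60 and 8/15.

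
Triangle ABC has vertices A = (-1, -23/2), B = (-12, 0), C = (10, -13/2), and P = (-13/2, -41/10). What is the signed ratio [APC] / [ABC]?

[ABC] = ½·((-1)·(0−(-13/2)) + (-12)·(-13/2−(-23/2)) + 10·(-23/2−0)) = ½·(-13/2 − 60 − 115) = -363/4.
[APC] = ½·((-1)·(-41/10−(-13/2)) + (-13/2)·(-13/2−(-23/2)) + 10·(-23/2−(-41/10))) = ½·(-12/5 − 65/2 − 74) = -1089/20, so the ratio is (-1089/20)/(-363/4) = 3/5.

3/5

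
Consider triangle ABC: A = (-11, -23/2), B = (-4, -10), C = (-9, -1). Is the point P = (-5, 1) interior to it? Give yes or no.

Barycentric coordinates of P: (-92/141, 76/141, 157/141).
The three coordinates are negative, positive, positive; a point is interior exactly when all three are positive.

no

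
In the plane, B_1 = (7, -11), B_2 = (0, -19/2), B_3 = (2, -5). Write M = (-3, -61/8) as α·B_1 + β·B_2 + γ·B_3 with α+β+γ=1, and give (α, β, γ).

Signed area of the reference triangle: [B_1B_2B_3] = ½·(7·(-19/2−(-5)) + 0·(-5−(-11)) + 2·(-11−(-19/2))) = ½·(-63/2 + 0 − 3) = -69/4.
[MB_2B_3] = ½·((-3)·(-19/2−(-5)) + 0·(-5−(-61/8)) + 2·(-61/8−(-19/2))) = ½·(27/2 + 0 + 15/4) = 69/8, so the B_1-coordinate is (69/8)/(-69/4) = -1/2.
[B_1MB_3] = ½·(7·(-61/8−(-5)) + (-3)·(-5−(-11)) + 2·(-11−(-61/8))) = ½·(-147/8 − 18 − 27/4) = -345/16, so the B_2-coordinate is 5/4.
[B_1B_2M] = ½·(7·(-19/2−(-61/8)) + 0·(-61/8−(-11)) + (-3)·(-11−(-19/2))) = ½·(-105/8 + 0 + 9/2) = -69/16, so the B_3-coordinate is 1/4.

(-1/2, 5/4, 1/4)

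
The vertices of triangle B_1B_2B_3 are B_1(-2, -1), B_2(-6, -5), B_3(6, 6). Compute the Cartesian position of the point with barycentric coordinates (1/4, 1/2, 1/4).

M = (1/4)·B_1 + (1/2)·B_2 + (1/4)·B_3.
x-coordinate: (1/4)·(-2) + (1/2)·(-6) + (1/4)·6 = -2.
y-coordinate: (1/4)·(-1) + (1/2)·(-5) + (1/4)·6 = -5/4.

(-2, -5/4)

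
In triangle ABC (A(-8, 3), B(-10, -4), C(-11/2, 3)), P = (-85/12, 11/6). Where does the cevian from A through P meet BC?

Barycentric coordinates of P with respect to ABC: (1/3, 1/6, 1/2).
On side BC the A-coordinate is zero; dropping P's A-weight 1/3 and renormalizing the remaining 1/6 : 1/2 gives weights 1/4, 3/4 on B, C.
Q = (1/4)·(-10, -4) + (3/4)·(-11/2, 3) = (-53/8, 5/4).

(-53/8, 5/4)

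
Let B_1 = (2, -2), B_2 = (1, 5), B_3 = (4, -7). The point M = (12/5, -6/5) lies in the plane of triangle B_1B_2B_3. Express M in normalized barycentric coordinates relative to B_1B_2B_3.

Signed area of the reference triangle: [B_1B_2B_3] = ½·(2·(5−(-7)) + 1·(-7−(-2)) + 4·(-2−5)) = ½·(24 − 5 − 28) = -9/2.
[MB_2B_3] = ½·((12/5)·(5−(-7)) + 1·(-7−(-6/5)) + 4·(-6/5−5)) = ½·(144/5 − 29/5 − 124/5) = -9/10, so the B_1-coordinate is (-9/10)/(-9/2) = 1/5.
[B_1MB_3] = ½·(2·(-6/5−(-7)) + (12/5)·(-7−(-2)) + 4·(-2−(-6/5))) = ½·(58/5 − 12 − 16/5) = -9/5, so the B_2-coordinate is 2/5.
[B_1B_2M] = ½·(2·(5−(-6/5)) + 1·(-6/5−(-2)) + (12/5)·(-2−5)) = ½·(62/5 + 4/5 − 84/5) = -9/5, so the B_3-coordinate is 2/5.

(1/5, 2/5, 2/5)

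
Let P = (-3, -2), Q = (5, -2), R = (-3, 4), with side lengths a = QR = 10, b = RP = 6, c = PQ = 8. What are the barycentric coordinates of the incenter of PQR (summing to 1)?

(5/12, 1/4, 1/3)

The incenter has barycentric coordinates proportional to the opposite side lengths: (10 : 6 : 8).
Normalizing by 10+6+8 = 24 gives (5/12, 1/4, 1/3).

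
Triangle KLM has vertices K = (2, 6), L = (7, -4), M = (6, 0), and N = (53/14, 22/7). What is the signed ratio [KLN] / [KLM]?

5/14

[KLM] = ½·(2·(-4−0) + 7·(0−6) + 6·(6−(-4))) = ½·(-8 − 42 + 60) = 5.
[KLN] = ½·(2·(-4−(22/7)) + 7·(22/7−6) + (53/14)·(6−(-4))) = ½·(-100/7 − 20 + 265/7) = 25/14, so the ratio is (25/14)/5 = 5/14.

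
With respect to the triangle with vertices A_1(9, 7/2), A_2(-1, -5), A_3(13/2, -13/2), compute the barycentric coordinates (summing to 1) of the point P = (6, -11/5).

(2/5, 1/5, 2/5)

Signed area of the reference triangle: [A_1A_2A_3] = ½·(9·(-5−(-13/2)) + (-1)·(-13/2−(7/2)) + (13/2)·(7/2−(-5))) = ½·(27/2 + 10 + 221/4) = 315/8.
[PA_2A_3] = ½·(6·(-5−(-13/2)) + (-1)·(-13/2−(-11/5)) + (13/2)·(-11/5−(-5))) = ½·(9 + 43/10 + 91/5) = 63/4, so the A_1-coordinate is (63/4)/(315/8) = 2/5.
[A_1PA_3] = ½·(9·(-11/5−(-13/2)) + 6·(-13/2−(7/2)) + (13/2)·(7/2−(-11/5))) = ½·(387/10 − 60 + 741/20) = 63/8, so the A_2-coordinate is 1/5.
[A_1A_2P] = ½·(9·(-5−(-11/5)) + (-1)·(-11/5−(7/2)) + 6·(7/2−(-5))) = ½·(-126/5 + 57/10 + 51) = 63/4, so the A_3-coordinate is 2/5.
Check: 2/5 + 1/5 + 2/5 = 1.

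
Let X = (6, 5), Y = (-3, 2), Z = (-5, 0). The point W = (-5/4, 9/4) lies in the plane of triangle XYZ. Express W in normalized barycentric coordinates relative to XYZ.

(1/4, 1/2, 1/4)

Signed area of the reference triangle: [XYZ] = ½·(6·(2−0) + (-3)·(0−5) + (-5)·(5−2)) = ½·(12 + 15 − 15) = 6.
[WYZ] = ½·((-5/4)·(2−0) + (-3)·(0−(9/4)) + (-5)·(9/4−2)) = ½·(-5/2 + 27/4 − 5/4) = 3/2, so the X-coordinate is (3/2)/6 = 1/4.
[XWZ] = ½·(6·(9/4−0) + (-5/4)·(0−5) + (-5)·(5−(9/4))) = ½·(27/2 + 25/4 − 55/4) = 3, so the Y-coordinate is 1/2.
[XYW] = ½·(6·(2−(9/4)) + (-3)·(9/4−5) + (-5/4)·(5−2)) = ½·(-3/2 + 33/4 − 15/4) = 3/2, so the Z-coordinate is 1/4.
Check: 1/4 + 1/2 + 1/4 = 1.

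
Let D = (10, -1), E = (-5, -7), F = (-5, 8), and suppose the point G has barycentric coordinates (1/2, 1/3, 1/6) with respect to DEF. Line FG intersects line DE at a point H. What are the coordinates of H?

(4, -17/5)

Line FG meets DE where the F-coordinate vanishes; zeroing G's F-weight and renormalizing leaves D, E-weights 1/2 : 1/3 → (3/5, 2/5).
So H = (3/5)·D + (2/5)·E = (4, -17/5).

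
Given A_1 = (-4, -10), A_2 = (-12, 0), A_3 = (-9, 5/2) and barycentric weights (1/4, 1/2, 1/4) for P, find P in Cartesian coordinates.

(-37/4, -15/8)

P = (1/4)·A_1 + (1/2)·A_2 + (1/4)·A_3.
x-coordinate: (1/4)·(-4) + (1/2)·(-12) + (1/4)·(-9) = -37/4.
y-coordinate: (1/4)·(-10) + (1/2)·0 + (1/4)·(5/2) = -15/8.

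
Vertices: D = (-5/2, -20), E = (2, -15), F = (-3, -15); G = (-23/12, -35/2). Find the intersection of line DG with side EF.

Barycentric coordinates of G with respect to DEF: (1/2, 1/6, 1/3).
On side EF the D-coordinate is zero; dropping G's D-weight 1/2 and renormalizing the remaining 1/6 : 1/3 gives weights 1/3, 2/3 on E, F.
H = (1/3)·(2, -15) + (2/3)·(-3, -15) = (-4/3, -15).

(-4/3, -15)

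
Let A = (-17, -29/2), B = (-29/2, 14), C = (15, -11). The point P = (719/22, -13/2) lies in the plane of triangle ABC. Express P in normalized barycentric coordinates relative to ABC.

(-7/11, 1/11, 17/11)

Signed area of the reference triangle: [ABC] = ½·((-17)·(14−(-11)) + (-29/2)·(-11−(-29/2)) + 15·(-29/2−14)) = ½·(-425 − 203/4 − 855/2) = -3613/8.
[PBC] = ½·((719/22)·(14−(-11)) + (-29/2)·(-11−(-13/2)) + 15·(-13/2−14)) = ½·(17975/22 + 261/4 − 615/2) = 25291/88, so the A-coordinate is (25291/88)/(-3613/8) = -7/11.
[APC] = ½·((-17)·(-13/2−(-11)) + (719/22)·(-11−(-29/2)) + 15·(-29/2−(-13/2))) = ½·(-153/2 + 5033/44 − 120) = -3613/88, so the B-coordinate is 1/11.
[ABP] = ½·((-17)·(14−(-13/2)) + (-29/2)·(-13/2−(-29/2)) + (719/22)·(-29/2−14)) = ½·(-697/2 − 116 − 40983/44) = -61421/88, so the C-coordinate is 17/11.
Check: -7/11 + 1/11 + 17/11 = 1.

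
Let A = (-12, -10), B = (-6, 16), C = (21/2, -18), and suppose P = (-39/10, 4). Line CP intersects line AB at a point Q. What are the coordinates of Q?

(-15/2, 19/2)

Barycentric coordinates of P with respect to ABC: (1/5, 3/5, 1/5).
On side AB the C-coordinate is zero; dropping P's C-weight 1/5 and renormalizing the remaining 1/5 : 3/5 gives weights 1/4, 3/4 on A, B.
Q = (1/4)·(-12, -10) + (3/4)·(-6, 16) = (-15/2, 19/2).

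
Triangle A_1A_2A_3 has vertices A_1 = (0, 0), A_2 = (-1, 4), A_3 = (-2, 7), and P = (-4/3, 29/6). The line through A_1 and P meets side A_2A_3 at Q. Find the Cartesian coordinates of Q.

(-8/5, 29/5)

Barycentric coordinates of P with respect to A_1A_2A_3: (1/6, 1/3, 1/2).
On side A_2A_3 the A_1-coordinate is zero; dropping P's A_1-weight 1/6 and renormalizing the remaining 1/3 : 1/2 gives weights 2/5, 3/5 on A_2, A_3.
Q = (2/5)·(-1, 4) + (3/5)·(-2, 7) = (-8/5, 29/5).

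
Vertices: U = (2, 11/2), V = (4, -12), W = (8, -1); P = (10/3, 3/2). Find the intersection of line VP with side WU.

(16/5, 21/5)

Barycentric coordinates of P with respect to UVW: (2/3, 1/6, 1/6).
On side WU the V-coordinate is zero; dropping P's V-weight 1/6 and renormalizing the remaining 1/6 : 2/3 gives weights 1/5, 4/5 on W, U.
Q = (1/5)·(8, -1) + (4/5)·(2, 11/2) = (16/5, 21/5).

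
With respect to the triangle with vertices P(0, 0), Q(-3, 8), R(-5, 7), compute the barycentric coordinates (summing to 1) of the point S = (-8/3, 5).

(1/3, 1/3, 1/3)

Signed area of the reference triangle: [PQR] = ½·(0·(8−7) + (-3)·(7−0) + (-5)·(0−8)) = ½·(0 − 21 + 40) = 19/2.
[SQR] = ½·((-8/3)·(8−7) + (-3)·(7−5) + (-5)·(5−8)) = ½·(-8/3 − 6 + 15) = 19/6, so the P-coordinate is (19/6)/(19/2) = 1/3.
[PSR] = ½·(0·(5−7) + (-8/3)·(7−0) + (-5)·(0−5)) = ½·(0 − 56/3 + 25) = 19/6, so the Q-coordinate is 1/3.
[PQS] = ½·(0·(8−5) + (-3)·(5−0) + (-8/3)·(0−8)) = ½·(0 − 15 + 64/3) = 19/6, so the R-coordinate is 1/3.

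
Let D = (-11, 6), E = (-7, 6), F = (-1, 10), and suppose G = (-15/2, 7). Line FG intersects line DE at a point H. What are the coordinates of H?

Barycentric coordinates of G with respect to DEF: (1/2, 1/4, 1/4).
On side DE the F-coordinate is zero; dropping G's F-weight 1/4 and renormalizing the remaining 1/2 : 1/4 gives weights 2/3, 1/3 on D, E.
H = (2/3)·(-11, 6) + (1/3)·(-7, 6) = (-29/3, 6).

(-29/3, 6)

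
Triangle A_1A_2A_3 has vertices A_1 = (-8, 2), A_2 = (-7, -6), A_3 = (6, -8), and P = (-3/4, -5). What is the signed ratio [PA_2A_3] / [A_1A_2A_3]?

1/4

[A_1A_2A_3] = ½·((-8)·(-6−(-8)) + (-7)·(-8−2) + 6·(2−(-6))) = ½·(-16 + 70 + 48) = 51.
[PA_2A_3] = ½·((-3/4)·(-6−(-8)) + (-7)·(-8−(-5)) + 6·(-5−(-6))) = ½·(-3/2 + 21 + 6) = 51/4, so the ratio is (51/4)/51 = 1/4.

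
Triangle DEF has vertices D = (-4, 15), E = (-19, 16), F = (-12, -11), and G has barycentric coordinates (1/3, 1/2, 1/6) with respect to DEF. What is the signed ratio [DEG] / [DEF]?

1/6

The signed ratio [DEG]/[DEF] equals the barycentric coordinate of G at vertex F, which is 1/6.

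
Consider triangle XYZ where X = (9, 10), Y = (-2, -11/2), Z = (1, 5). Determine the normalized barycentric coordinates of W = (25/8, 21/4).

Signed area of the reference triangle: [XYZ] = ½·(9·(-11/2−5) + (-2)·(5−10) + 1·(10−(-11/2))) = ½·(-189/2 + 10 + 31/2) = -69/2.
[WYZ] = ½·((25/8)·(-11/2−5) + (-2)·(5−(21/4)) + 1·(21/4−(-11/2))) = ½·(-525/16 + 1/2 + 43/4) = -345/32, so the X-coordinate is (-345/32)/(-69/2) = 5/16.
[XWZ] = ½·(9·(21/4−5) + (25/8)·(5−10) + 1·(10−(21/4))) = ½·(9/4 − 125/8 + 19/4) = -69/16, so the Y-coordinate is 1/8.
[XYW] = ½·(9·(-11/2−(21/4)) + (-2)·(21/4−10) + (25/8)·(10−(-11/2))) = ½·(-387/4 + 19/2 + 775/16) = -621/32, so the Z-coordinate is 9/16.

(5/16, 1/8, 9/16)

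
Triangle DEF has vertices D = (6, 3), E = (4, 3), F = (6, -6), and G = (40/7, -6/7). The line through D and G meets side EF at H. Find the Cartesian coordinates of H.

(11/2, -15/4)

Barycentric coordinates of G with respect to DEF: (3/7, 1/7, 3/7).
On side EF the D-coordinate is zero; dropping G's D-weight 3/7 and renormalizing the remaining 1/7 : 3/7 gives weights 1/4, 3/4 on E, F.
H = (1/4)·(4, 3) + (3/4)·(6, -6) = (11/2, -15/4).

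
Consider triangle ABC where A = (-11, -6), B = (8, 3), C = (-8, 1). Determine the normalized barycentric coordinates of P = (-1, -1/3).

(1/3, 1/2, 1/6)

Signed area of the reference triangle: [ABC] = ½·((-11)·(3−1) + 8·(1−(-6)) + (-8)·(-6−3)) = ½·(-22 + 56 + 72) = 53.
[PBC] = ½·((-1)·(3−1) + 8·(1−(-1/3)) + (-8)·(-1/3−3)) = ½·(-2 + 32/3 + 80/3) = 53/3, so the A-coordinate is (53/3)/53 = 1/3.
[APC] = ½·((-11)·(-1/3−1) + (-1)·(1−(-6)) + (-8)·(-6−(-1/3))) = ½·(44/3 − 7 + 136/3) = 53/2, so the B-coordinate is 1/2.
[ABP] = ½·((-11)·(3−(-1/3)) + 8·(-1/3−(-6)) + (-1)·(-6−3)) = ½·(-110/3 + 136/3 + 9) = 53/6, so the C-coordinate is 1/6.
Check: 1/3 + 1/2 + 1/6 = 1.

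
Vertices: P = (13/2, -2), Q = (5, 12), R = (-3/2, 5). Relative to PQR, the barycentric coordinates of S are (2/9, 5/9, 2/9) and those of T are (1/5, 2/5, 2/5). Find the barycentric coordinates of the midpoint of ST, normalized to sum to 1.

(19/90, 43/90, 14/45)

Since both coordinate triples sum to 1, the midpoint's barycentrics are the componentwise average.
(2/9+1/5)/2 = 19/90; similarly 43/90 and 14/45.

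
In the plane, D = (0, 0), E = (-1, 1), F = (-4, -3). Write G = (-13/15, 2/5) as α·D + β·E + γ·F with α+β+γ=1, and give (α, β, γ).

Signed area of the reference triangle: [DEF] = ½·(0·(1−(-3)) + (-1)·(-3−0) + (-4)·(0−1)) = ½·(0 + 3 + 4) = 7/2.
[GEF] = ½·((-13/15)·(1−(-3)) + (-1)·(-3−(2/5)) + (-4)·(2/5−1)) = ½·(-52/15 + 17/5 + 12/5) = 7/6, so the D-coordinate is (7/6)/(7/2) = 1/3.
[DGF] = ½·(0·(2/5−(-3)) + (-13/15)·(-3−0) + (-4)·(0−(2/5))) = ½·(0 + 13/5 + 8/5) = 21/10, so the E-coordinate is 3/5.
[DEG] = ½·(0·(1−(2/5)) + (-1)·(2/5−0) + (-13/15)·(0−1)) = ½·(0 − 2/5 + 13/15) = 7/30, so the F-coordinate is 1/15.
Check: 1/3 + 3/5 + 1/15 = 1.

(1/3, 3/5, 1/15)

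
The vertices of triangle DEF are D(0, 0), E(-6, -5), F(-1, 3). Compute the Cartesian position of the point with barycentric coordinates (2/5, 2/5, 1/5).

(-13/5, -7/5)

G = (2/5)·D + (2/5)·E + (1/5)·F.
x-coordinate: (2/5)·0 + (2/5)·(-6) + (1/5)·(-1) = -13/5.
y-coordinate: (2/5)·0 + (2/5)·(-5) + (1/5)·3 = -7/5.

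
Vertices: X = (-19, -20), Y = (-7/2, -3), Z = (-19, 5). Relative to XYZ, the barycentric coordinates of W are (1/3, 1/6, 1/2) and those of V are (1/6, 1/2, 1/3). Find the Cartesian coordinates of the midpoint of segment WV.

(-83/6, -47/12)

Barycentric coordinates of the midpoint are the average: (1/4, 1/3, 5/12).
Converting: (1/4)·X + (1/3)·Y + (5/12)·Z = (-83/6, -47/12).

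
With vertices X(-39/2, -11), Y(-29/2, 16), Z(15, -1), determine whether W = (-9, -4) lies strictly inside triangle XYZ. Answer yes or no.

yes

Barycentric coordinates of W: (993/1763, 273/1763, 497/1763).
The three coordinates are positive, positive, positive; a point is interior exactly when all three are positive.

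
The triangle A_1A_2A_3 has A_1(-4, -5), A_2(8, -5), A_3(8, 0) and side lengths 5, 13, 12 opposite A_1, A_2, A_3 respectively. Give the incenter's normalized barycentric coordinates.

The incenter has barycentric coordinates proportional to the opposite side lengths: (5 : 13 : 12).
Normalizing by 5+13+12 = 30 gives (1/6, 13/30, 2/5).

(1/6, 13/30, 2/5)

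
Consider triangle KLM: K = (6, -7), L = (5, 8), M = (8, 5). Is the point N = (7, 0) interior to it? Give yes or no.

Barycentric coordinates of N: (3/7, 1/21, 11/21).
The three coordinates are positive, positive, positive; a point is interior exactly when all three are positive.

yes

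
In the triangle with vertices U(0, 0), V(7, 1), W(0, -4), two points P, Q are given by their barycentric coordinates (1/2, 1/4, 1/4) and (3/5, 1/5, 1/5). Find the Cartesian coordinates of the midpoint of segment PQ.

Barycentric coordinates of the midpoint are the average: (11/20, 9/40, 9/40).
Converting: (11/20)·U + (9/40)·V + (9/40)·W = (63/40, -27/40).

(63/40, -27/40)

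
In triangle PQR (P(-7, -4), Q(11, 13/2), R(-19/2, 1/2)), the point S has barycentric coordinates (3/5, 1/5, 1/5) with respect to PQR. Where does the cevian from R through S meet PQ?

(-5/2, -11/8)

Line RS meets PQ where the R-coordinate vanishes; zeroing S's R-weight and renormalizing leaves P, Q-weights 3/5 : 1/5 → (3/4, 1/4).
So T = (3/4)·P + (1/4)·Q = (-5/2, -11/8).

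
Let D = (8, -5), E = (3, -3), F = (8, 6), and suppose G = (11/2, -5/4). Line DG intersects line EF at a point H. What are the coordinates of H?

Barycentric coordinates of G with respect to DEF: (1/4, 1/2, 1/4).
On side EF the D-coordinate is zero; dropping G's D-weight 1/4 and renormalizing the remaining 1/2 : 1/4 gives weights 2/3, 1/3 on E, F.
H = (2/3)·(3, -3) + (1/3)·(8, 6) = (14/3, 0).

(14/3, 0)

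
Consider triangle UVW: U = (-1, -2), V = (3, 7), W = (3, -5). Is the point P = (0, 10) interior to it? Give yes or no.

Barycentric coordinates of P: (3/4, 17/16, -13/16).
The three coordinates are positive, positive, negative; a point is interior exactly when all three are positive.

no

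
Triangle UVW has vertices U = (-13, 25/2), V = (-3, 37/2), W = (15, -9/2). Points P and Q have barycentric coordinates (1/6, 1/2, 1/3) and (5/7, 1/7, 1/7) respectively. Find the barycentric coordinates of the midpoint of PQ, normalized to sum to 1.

(37/84, 9/28, 5/21)

Since both coordinate triples sum to 1, the midpoint's barycentrics are the componentwise average.
(1/6+5/7)/2 = 37/84; similarly 9/28 and 5/21.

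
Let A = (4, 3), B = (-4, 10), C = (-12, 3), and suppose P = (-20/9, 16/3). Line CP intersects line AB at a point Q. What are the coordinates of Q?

(4/7, 6)

Barycentric coordinates of P with respect to ABC: (4/9, 1/3, 2/9).
On side AB the C-coordinate is zero; dropping P's C-weight 2/9 and renormalizing the remaining 4/9 : 1/3 gives weights 4/7, 3/7 on A, B.
Q = (4/7)·(4, 3) + (3/7)·(-4, 10) = (4/7, 6).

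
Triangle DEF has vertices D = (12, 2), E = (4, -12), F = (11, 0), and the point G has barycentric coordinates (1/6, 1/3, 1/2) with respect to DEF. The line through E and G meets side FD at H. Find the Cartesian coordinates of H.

(45/4, 1/2)

Line EG meets FD where the E-coordinate vanishes; zeroing G's E-weight and renormalizing leaves F, D-weights 1/2 : 1/6 → (3/4, 1/4).
So H = (3/4)·F + (1/4)·D = (45/4, 1/2).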